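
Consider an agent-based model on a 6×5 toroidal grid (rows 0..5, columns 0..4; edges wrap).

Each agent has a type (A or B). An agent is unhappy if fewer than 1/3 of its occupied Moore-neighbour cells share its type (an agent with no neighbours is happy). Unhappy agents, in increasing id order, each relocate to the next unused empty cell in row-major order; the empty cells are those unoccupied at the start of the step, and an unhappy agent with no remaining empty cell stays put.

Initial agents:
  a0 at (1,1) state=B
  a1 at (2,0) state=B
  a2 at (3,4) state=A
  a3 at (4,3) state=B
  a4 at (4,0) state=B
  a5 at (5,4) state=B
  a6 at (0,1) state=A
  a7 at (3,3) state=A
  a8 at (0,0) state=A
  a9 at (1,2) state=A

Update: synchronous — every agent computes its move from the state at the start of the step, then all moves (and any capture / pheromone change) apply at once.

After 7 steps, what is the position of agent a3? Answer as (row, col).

(4, 3)

t=1: a0@(0,2):B a1@(2,0):B a2@(0,3):A a3@(4,3):B a4@(4,0):B a5@(5,4):B a6@(0,1):A a7@(3,3):A a8@(0,0):A a9@(1,2):A
t=2: a0@(0,4):B a1@(2,0):B a2@(0,3):A a3@(4,3):B a4@(4,0):B a5@(5,4):B a6@(0,1):A a7@(1,0):A a8@(0,0):A a9@(1,2):A
t=3: a0@(0,2):B a1@(1,1):B a2@(0,3):A a3@(4,3):B a4@(4,0):B a5@(5,4):B a6@(0,1):A a7@(1,0):A a8@(0,0):A a9@(1,2):A
t=4: a0@(0,4):B a1@(1,3):B a2@(0,3):A a3@(4,3):B a4@(4,0):B a5@(5,4):B a6@(0,1):A a7@(1,0):A a8@(0,0):A a9@(1,2):A
t=5: a0@(0,4):B a1@(1,3):B a2@(0,2):A a3@(4,3):B a4@(4,0):B a5@(5,4):B a6@(0,1):A a7@(1,0):A a8@(0,0):A a9@(1,2):A
t=6: (unchanged — steady state)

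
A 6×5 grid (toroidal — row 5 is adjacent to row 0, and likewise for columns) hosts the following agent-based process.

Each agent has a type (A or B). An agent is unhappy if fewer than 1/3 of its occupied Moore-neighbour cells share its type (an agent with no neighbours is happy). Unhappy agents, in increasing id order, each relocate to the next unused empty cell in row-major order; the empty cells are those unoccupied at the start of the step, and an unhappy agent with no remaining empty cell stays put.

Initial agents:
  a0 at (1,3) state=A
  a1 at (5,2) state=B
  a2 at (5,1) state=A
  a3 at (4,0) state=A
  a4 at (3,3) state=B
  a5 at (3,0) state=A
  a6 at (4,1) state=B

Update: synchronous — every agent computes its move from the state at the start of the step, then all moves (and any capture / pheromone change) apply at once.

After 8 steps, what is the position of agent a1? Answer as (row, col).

(0, 1)

t=1: a0@(1,3):A a1@(5,2):B a2@(5,1):A a3@(4,0):A a4@(3,3):B a5@(3,0):A a6@(0,0):B
t=2: a0@(1,3):A a1@(0,1):B a2@(5,1):A a3@(4,0):A a4@(3,3):B a5@(3,0):A a6@(0,2):B
t=3: a0@(0,0):A a1@(0,1):B a2@(5,1):A a3@(4,0):A a4@(3,3):B a5@(3,0):A a6@(0,2):B
t=4: (unchanged — steady state)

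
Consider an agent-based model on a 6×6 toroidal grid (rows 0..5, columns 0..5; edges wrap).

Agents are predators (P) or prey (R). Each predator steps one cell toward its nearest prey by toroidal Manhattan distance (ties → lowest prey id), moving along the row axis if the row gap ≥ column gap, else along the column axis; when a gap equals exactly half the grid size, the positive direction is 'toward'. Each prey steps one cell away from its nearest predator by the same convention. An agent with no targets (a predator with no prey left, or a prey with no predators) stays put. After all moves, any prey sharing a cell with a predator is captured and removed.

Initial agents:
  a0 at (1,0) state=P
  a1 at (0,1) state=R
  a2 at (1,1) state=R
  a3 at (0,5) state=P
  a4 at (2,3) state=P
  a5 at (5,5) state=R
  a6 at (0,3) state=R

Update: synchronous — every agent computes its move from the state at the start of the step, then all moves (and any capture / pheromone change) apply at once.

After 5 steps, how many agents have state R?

t=1: a0@(1,1):P a1@(5,1):R a2@(1,2):R a3@(5,5):P a4@(1,3):P a5@(4,5):R a6@(0,2):R
t=2: a0@(1,2):P a1@(4,1):R a2@(1,3):R a3@(4,5):P a4@(1,2):P a5@(3,5):R a6@(5,2):R
t=3: a0@(1,3):P a1@(4,2):R a2@(1,4):R a3@(3,5):P a4@(1,3):P a5@(2,5):R a6@(4,2):R
t=4: a0@(1,4):P a1@(3,2):R a2@(1,5):R a3@(2,5):P a4@(1,4):P a5@(1,5):R a6@(3,2):R
t=5: a0@(1,5):P a1@(4,2):R a2@(1,0):R a3@(1,5):P a4@(1,5):P a5@(1,0):R a6@(4,2):R

4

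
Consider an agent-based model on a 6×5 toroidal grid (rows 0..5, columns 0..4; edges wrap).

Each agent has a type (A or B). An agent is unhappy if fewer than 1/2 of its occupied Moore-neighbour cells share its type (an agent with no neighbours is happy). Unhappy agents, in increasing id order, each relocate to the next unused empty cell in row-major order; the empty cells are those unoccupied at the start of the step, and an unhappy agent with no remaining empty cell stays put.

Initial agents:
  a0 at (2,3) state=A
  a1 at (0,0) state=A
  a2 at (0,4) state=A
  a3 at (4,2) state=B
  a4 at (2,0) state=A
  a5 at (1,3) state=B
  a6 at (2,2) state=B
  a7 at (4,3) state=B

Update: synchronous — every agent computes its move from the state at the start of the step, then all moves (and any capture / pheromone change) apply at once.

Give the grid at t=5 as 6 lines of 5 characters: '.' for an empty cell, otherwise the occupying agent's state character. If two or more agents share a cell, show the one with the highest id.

AAB.A
.....
A.B..
.....
..BB.
.....

t=1: a0@(0,1):A a1@(0,0):A a2@(0,4):A a3@(4,2):B a4@(2,0):A a5@(0,2):B a6@(2,2):B a7@(4,3):B
t=2: a0@(0,1):A a1@(0,0):A a2@(0,4):A a3@(4,2):B a4@(2,0):A a5@(0,3):B a6@(2,2):B a7@(4,3):B
t=3: a0@(0,1):A a1@(0,0):A a2@(0,4):A a3@(4,2):B a4@(2,0):A a5@(0,2):B a6@(2,2):B a7@(4,3):B
t=4: a0@(0,1):A a1@(0,0):A a2@(0,4):A a3@(4,2):B a4@(2,0):A a5@(0,3):B a6@(2,2):B a7@(4,3):B
t=5: a0@(0,1):A a1@(0,0):A a2@(0,4):A a3@(4,2):B a4@(2,0):A a5@(0,2):B a6@(2,2):B a7@(4,3):B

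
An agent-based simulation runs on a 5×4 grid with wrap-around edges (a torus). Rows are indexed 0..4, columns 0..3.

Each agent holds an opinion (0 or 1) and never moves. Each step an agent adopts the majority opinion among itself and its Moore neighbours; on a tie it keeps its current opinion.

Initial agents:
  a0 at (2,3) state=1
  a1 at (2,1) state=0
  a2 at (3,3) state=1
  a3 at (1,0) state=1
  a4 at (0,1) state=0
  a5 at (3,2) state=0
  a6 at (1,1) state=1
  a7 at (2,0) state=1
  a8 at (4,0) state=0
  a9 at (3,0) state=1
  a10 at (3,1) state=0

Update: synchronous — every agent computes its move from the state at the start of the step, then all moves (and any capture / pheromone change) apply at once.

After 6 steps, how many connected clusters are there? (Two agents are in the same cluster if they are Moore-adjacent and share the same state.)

t=1: a0@(2,3):1 a1@(2,1):1 a2@(3,3):1 a3@(1,0):1 a4@(0,1):0 a5@(3,2):0 a6@(1,1):1 a7@(2,0):1 a8@(4,0):0 a9@(3,0):1 a10@(3,1):0
t=2: a0@(2,3):1 a1@(2,1):1 a2@(3,3):1 a3@(1,0):1 a4@(0,1):0 a5@(3,2):1 a6@(1,1):1 a7@(2,0):1 a8@(4,0):0 a9@(3,0):1 a10@(3,1):0
t=3: a0@(2,3):1 a1@(2,1):1 a2@(3,3):1 a3@(1,0):1 a4@(0,1):0 a5@(3,2):1 a6@(1,1):1 a7@(2,0):1 a8@(4,0):0 a9@(3,0):1 a10@(3,1):1
t=4: a0@(2,3):1 a1@(2,1):1 a2@(3,3):1 a3@(1,0):1 a4@(0,1):0 a5@(3,2):1 a6@(1,1):1 a7@(2,0):1 a8@(4,0):1 a9@(3,0):1 a10@(3,1):1
t=5: a0@(2,3):1 a1@(2,1):1 a2@(3,3):1 a3@(1,0):1 a4@(0,1):1 a5@(3,2):1 a6@(1,1):1 a7@(2,0):1 a8@(4,0):1 a9@(3,0):1 a10@(3,1):1
t=6: (unchanged — steady state)

1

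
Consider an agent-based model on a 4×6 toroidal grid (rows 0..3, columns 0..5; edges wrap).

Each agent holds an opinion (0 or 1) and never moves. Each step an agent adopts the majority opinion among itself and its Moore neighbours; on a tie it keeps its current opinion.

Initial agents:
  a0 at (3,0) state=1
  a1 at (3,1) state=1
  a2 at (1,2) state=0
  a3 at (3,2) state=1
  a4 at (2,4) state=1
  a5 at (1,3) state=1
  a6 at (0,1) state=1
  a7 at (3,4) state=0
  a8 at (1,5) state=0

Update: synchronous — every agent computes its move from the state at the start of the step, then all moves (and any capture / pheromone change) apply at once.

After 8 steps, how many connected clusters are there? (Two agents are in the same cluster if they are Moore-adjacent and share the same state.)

3

t=1: a0@(3,0):1 a1@(3,1):1 a2@(1,2):1 a3@(3,2):1 a4@(2,4):1 a5@(1,3):1 a6@(0,1):1 a7@(3,4):0 a8@(1,5):0
t=2: (unchanged — steady state)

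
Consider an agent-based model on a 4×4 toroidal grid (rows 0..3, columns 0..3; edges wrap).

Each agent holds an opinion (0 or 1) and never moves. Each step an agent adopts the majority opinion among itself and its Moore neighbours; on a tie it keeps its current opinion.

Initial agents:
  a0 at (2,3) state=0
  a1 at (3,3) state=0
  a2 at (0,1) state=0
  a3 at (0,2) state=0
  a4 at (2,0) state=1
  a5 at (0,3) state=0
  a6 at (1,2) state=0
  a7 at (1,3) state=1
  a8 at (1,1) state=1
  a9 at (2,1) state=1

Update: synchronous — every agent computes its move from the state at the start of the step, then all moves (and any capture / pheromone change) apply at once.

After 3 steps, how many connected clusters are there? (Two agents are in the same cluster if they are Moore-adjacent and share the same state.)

t=1: a0@(2,3):0 a1@(3,3):0 a2@(0,1):0 a3@(0,2):0 a4@(2,0):1 a5@(0,3):0 a6@(1,2):0 a7@(1,3):0 a8@(1,1):1 a9@(2,1):1
t=2: (unchanged — steady state)

2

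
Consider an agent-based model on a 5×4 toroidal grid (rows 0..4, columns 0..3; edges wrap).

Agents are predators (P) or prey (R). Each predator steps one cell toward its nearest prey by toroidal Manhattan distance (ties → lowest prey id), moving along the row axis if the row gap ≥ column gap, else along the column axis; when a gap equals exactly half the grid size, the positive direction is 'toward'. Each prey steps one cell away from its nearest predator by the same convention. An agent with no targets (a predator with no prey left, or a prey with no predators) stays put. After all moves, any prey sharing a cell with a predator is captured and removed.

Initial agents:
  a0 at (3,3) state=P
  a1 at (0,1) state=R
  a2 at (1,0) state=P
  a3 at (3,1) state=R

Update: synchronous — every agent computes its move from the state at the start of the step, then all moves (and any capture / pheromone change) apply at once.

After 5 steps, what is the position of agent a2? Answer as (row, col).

(2, 0)

t=1: a0@(3,0):P a1@(4,1):R a2@(0,0):P
t=2: a0@(4,0):P a1@(0,1):R a2@(4,0):P
t=3: a0@(0,0):P a1@(1,1):R a2@(0,0):P
t=4: a0@(1,0):P a1@(2,1):R a2@(1,0):P
t=5: a0@(2,0):P a1@(3,1):R a2@(2,0):P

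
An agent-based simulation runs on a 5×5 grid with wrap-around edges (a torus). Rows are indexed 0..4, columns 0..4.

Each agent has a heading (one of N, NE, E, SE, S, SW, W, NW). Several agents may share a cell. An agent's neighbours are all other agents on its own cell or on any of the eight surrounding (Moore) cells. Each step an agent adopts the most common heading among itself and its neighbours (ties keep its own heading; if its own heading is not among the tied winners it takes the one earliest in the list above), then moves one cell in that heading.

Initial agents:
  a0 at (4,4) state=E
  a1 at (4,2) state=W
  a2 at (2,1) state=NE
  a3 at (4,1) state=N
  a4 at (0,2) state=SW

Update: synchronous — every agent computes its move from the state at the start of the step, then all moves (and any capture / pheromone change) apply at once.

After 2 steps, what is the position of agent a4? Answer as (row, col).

(2, 0)

t=1: a0@(4,0):E a1@(4,1):W a2@(1,2):NE a3@(3,1):N a4@(1,1):SW
t=2: a0@(4,1):E a1@(4,0):W a2@(0,3):NE a3@(2,1):N a4@(2,0):SW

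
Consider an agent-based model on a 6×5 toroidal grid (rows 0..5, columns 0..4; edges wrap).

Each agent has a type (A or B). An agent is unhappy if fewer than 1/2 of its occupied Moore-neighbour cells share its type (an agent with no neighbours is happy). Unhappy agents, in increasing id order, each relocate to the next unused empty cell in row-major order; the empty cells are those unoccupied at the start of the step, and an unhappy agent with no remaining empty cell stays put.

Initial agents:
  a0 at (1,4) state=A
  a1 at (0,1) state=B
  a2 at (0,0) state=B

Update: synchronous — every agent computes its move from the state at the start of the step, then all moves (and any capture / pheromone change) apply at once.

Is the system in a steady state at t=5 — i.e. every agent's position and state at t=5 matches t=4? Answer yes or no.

t=1: a0@(0,2):A a1@(0,1):B a2@(0,0):B
t=2: a0@(0,3):A a1@(0,1):B a2@(0,0):B
t=3: (unchanged — steady state)

yes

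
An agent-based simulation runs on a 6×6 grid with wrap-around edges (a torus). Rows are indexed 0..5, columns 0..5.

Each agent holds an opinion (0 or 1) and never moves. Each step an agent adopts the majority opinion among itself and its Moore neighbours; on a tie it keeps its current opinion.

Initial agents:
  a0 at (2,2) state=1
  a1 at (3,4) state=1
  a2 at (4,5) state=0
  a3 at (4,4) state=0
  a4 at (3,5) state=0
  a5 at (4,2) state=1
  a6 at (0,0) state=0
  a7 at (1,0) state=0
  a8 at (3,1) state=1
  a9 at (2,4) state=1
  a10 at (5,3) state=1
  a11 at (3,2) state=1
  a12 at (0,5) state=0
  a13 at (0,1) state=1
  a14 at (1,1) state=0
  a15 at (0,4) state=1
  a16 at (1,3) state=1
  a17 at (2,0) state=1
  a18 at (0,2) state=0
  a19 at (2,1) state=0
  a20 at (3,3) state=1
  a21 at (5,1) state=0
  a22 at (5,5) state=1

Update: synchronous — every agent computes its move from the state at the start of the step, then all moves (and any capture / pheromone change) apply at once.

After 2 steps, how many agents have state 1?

t=1: a0@(2,2):1 a1@(3,4):1 a2@(4,5):0 a3@(4,4):1 a4@(3,5):0 a5@(4,2):1 a6@(0,0):0 a7@(1,0):0 a8@(3,1):1 a9@(2,4):1 a10@(5,3):1 a11@(3,2):1 a12@(0,5):0 a13@(0,1):0 a14@(1,1):0 a15@(0,4):1 a16@(1,3):1 a17@(2,0):0 a18@(0,2):0 a19@(2,1):1 a20@(3,3):1 a21@(5,1):0 a22@(5,5):0
t=2: (unchanged — steady state)

12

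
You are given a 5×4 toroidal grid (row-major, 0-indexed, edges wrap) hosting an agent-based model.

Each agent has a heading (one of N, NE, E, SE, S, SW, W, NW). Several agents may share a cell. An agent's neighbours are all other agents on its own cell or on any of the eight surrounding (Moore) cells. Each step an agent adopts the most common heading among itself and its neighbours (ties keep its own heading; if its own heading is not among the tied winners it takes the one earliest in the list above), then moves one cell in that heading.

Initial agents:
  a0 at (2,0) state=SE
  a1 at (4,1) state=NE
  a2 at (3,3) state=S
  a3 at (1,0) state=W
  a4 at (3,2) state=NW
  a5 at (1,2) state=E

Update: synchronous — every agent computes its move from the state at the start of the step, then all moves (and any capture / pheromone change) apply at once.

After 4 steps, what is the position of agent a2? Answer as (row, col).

t=1: a0@(3,1):SE a1@(3,2):NE a2@(4,3):S a3@(1,3):W a4@(2,1):NW a5@(1,3):E
t=2: a0@(4,2):SE a1@(2,3):NE a2@(0,3):S a3@(1,2):W a4@(1,0):NW a5@(1,0):E
t=3: a0@(0,3):SE a1@(1,0):NE a2@(1,3):S a3@(1,1):W a4@(0,3):NW a5@(1,1):E
t=4: a0@(1,0):SE a1@(0,1):NE a2@(2,3):S a3@(1,0):W a4@(4,2):NW a5@(1,2):E

(2, 3)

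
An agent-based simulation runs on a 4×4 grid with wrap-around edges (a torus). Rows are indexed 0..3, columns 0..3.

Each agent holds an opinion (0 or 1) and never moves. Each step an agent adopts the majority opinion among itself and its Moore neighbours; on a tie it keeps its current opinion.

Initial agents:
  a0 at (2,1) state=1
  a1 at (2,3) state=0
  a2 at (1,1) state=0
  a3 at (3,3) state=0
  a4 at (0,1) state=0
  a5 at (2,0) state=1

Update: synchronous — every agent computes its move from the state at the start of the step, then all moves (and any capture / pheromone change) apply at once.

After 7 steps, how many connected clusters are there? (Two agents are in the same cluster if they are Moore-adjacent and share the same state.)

1

t=1: a0@(2,1):1 a1@(2,3):0 a2@(1,1):0 a3@(3,3):0 a4@(0,1):0 a5@(2,0):0
t=2: a0@(2,1):0 a1@(2,3):0 a2@(1,1):0 a3@(3,3):0 a4@(0,1):0 a5@(2,0):0
t=3: (unchanged — steady state)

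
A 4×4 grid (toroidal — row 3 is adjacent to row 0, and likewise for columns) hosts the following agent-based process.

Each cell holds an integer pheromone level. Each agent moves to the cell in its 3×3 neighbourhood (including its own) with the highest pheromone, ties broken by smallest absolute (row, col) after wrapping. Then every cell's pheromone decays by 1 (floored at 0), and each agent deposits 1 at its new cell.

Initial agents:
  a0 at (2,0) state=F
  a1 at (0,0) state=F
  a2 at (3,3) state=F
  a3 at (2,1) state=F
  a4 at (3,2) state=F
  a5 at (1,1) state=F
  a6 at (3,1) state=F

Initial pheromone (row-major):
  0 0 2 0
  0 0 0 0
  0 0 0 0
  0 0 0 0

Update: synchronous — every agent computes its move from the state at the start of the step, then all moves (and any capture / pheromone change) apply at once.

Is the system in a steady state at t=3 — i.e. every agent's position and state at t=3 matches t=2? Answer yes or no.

yes

t=1: a0@(1,0) a1@(0,0) a2@(0,2) a3@(1,0) a4@(0,2) a5@(0,2) a6@(0,2) | pheromone: 1 0 5 0 / 2 0 0 0 / 0 0 0 0 / 0 0 0 0
t=2: a0@(1,0) a1@(1,0) a2@(0,2) a3@(1,0) a4@(0,2) a5@(0,2) a6@(0,2) | pheromone: 0 0 8 0 / 4 0 0 0 / 0 0 0 0 / 0 0 0 0
t=3: a0@(1,0) a1@(1,0) a2@(0,2) a3@(1,0) a4@(0,2) a5@(0,2) a6@(0,2) | pheromone: 0 0 11 0 / 6 0 0 0 / 0 0 0 0 / 0 0 0 0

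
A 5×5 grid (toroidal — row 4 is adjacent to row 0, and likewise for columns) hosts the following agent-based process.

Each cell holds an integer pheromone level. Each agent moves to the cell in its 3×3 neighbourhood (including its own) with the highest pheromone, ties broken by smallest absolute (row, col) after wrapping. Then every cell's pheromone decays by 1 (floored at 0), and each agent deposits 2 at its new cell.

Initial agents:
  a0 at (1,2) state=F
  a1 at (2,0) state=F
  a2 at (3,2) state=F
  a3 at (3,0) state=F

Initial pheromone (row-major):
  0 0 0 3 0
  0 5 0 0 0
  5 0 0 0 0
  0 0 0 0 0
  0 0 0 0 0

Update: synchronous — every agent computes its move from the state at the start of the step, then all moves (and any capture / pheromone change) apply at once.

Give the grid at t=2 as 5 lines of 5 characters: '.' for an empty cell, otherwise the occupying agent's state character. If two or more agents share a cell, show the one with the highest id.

t=1: a0@(1,1) a1@(1,1) a2@(2,1) a3@(2,0) | pheromone: 0 0 0 2 0 / 0 8 0 0 0 / 6 2 0 0 0 / 0 0 0 0 0 / 0 0 0 0 0
t=2: a0@(1,1) a1@(1,1) a2@(1,1) a3@(1,1) | pheromone: 0 0 0 1 0 / 0 15 0 0 0 / 5 1 0 0 0 / 0 0 0 0 0 / 0 0 0 0 0

.....
.F...
.....
.....
.....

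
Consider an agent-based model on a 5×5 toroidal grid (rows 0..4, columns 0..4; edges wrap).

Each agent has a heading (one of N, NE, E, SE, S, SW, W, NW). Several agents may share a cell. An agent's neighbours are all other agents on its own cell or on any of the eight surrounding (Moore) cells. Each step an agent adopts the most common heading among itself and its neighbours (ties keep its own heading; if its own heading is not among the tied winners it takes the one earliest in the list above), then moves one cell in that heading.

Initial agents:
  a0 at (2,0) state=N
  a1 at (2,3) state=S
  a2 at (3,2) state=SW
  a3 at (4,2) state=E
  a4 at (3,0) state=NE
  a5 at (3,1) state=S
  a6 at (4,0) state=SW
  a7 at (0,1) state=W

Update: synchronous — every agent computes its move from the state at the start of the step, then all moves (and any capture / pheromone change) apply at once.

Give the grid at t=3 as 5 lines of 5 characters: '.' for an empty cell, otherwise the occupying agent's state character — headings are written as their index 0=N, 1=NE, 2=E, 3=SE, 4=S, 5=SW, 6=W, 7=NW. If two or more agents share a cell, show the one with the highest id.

...4.
..455
..55.
.....
.....

t=1: a0@(1,0):N a1@(3,3):S a2@(4,2):S a3@(4,3):E a4@(2,1):NE a5@(4,0):SW a6@(0,4):SW a7@(0,0):W
t=2: a0@(0,0):N a1@(4,3):S a2@(0,2):S a3@(0,3):S a4@(1,2):NE a5@(0,4):SW a6@(1,3):SW a7@(1,4):SW
t=3: a0@(1,4):SW a1@(0,3):S a2@(1,2):S a3@(1,3):S a4@(2,2):S a5@(1,3):SW a6@(2,2):SW a7@(2,3):SW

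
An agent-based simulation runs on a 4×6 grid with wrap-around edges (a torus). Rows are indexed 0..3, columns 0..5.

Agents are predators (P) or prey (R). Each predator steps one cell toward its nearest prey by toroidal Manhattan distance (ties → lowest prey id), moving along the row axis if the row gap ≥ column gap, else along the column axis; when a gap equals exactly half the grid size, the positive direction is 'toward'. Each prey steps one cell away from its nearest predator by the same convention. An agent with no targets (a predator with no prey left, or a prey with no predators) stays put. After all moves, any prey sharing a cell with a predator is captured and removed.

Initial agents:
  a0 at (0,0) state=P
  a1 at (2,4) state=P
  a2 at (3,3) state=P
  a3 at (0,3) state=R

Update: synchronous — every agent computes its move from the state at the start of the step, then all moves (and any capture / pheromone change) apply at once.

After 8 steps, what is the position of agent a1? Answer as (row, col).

t=1: a0@(0,1):P a1@(3,4):P a2@(0,3):P a3@(1,3):R
t=2: a0@(0,2):P a1@(0,4):P a2@(1,3):P a3@(2,3):R
t=3: a0@(1,2):P a1@(1,4):P a2@(2,3):P a3@(3,3):R
t=4: a0@(2,2):P a1@(2,4):P a2@(3,3):P a3@(0,3):R
t=5: a0@(3,2):P a1@(3,4):P a2@(0,3):P a3@(1,3):R
t=6: a0@(0,2):P a1@(0,4):P a2@(1,3):P a3@(2,3):R
t=7: a0@(1,2):P a1@(1,4):P a2@(2,3):P a3@(3,3):R
t=8: a0@(2,2):P a1@(2,4):P a2@(3,3):P a3@(0,3):R

(2, 4)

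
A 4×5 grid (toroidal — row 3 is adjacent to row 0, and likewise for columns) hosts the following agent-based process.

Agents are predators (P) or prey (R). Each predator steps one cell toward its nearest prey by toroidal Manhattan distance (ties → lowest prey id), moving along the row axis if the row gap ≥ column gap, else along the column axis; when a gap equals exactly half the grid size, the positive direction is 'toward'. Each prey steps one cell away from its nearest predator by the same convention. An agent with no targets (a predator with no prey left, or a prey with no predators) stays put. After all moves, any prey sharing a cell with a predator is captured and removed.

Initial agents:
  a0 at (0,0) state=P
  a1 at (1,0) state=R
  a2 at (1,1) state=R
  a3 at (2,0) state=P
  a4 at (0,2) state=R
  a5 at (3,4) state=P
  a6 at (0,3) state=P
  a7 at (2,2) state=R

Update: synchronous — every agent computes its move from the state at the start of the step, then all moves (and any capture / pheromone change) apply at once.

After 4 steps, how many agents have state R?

3

t=1: a0@(1,0):P a1@(2,0):R a2@(2,1):R a3@(1,0):P a4@(0,1):R a5@(0,4):P a6@(0,2):P a7@(2,3):R
t=2: a0@(2,0):P a1@(3,0):R a2@(3,1):R a3@(2,0):P a5@(0,0):P a6@(0,1):P a7@(2,2):R
t=3: a0@(3,0):P a1@(0,0):R a2@(2,1):R a3@(3,0):P a5@(3,0):P a6@(3,1):P a7@(2,3):R
t=4: a0@(0,0):P a1@(1,0):R a2@(1,1):R a3@(0,0):P a5@(0,0):P a6@(2,1):P a7@(2,2):R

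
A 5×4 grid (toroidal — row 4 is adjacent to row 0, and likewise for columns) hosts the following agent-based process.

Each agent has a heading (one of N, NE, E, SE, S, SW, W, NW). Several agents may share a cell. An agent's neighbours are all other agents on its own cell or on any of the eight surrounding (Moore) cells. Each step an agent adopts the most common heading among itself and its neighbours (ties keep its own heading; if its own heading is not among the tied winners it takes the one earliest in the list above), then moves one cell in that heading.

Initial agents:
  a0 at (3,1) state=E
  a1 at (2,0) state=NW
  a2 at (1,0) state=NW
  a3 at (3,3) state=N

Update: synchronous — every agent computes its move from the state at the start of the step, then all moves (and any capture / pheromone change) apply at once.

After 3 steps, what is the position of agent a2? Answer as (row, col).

t=1: a0@(3,2):E a1@(1,3):NW a2@(0,3):NW a3@(2,3):N
t=2: a0@(3,3):E a1@(0,2):NW a2@(4,2):NW a3@(1,3):N
t=3: a0@(3,0):E a1@(4,1):NW a2@(3,1):NW a3@(0,3):N

(3, 1)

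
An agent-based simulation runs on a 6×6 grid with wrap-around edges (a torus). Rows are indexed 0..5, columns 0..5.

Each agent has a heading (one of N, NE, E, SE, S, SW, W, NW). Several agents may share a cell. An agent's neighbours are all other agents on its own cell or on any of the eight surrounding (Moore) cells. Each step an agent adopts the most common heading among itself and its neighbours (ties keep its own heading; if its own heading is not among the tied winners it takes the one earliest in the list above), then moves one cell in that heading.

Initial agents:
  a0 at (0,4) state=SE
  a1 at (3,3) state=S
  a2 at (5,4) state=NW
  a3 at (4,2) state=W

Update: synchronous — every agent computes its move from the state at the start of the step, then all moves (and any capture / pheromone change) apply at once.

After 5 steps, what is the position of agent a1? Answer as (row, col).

(2, 3)

t=1: a0@(1,5):SE a1@(4,3):S a2@(4,3):NW a3@(4,1):W
t=2: a0@(2,0):SE a1@(5,3):S a2@(3,2):NW a3@(4,0):W
t=3: a0@(3,1):SE a1@(0,3):S a2@(2,1):NW a3@(4,5):W
t=4: a0@(4,2):SE a1@(1,3):S a2@(1,0):NW a3@(4,4):W
t=5: a0@(5,3):SE a1@(2,3):S a2@(0,5):NW a3@(4,3):W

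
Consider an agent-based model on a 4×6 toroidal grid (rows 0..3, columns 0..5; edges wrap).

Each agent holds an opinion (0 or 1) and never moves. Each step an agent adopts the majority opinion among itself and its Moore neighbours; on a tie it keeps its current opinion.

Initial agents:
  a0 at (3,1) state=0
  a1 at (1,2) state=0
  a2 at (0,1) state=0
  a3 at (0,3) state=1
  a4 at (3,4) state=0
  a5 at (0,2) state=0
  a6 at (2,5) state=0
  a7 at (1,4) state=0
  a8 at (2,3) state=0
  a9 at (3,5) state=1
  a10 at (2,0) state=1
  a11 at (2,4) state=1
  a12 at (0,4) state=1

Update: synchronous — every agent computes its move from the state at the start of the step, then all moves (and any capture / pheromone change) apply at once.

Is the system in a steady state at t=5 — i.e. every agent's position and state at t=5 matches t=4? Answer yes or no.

no

t=1: a0@(3,1):0 a1@(1,2):0 a2@(0,1):0 a3@(0,3):0 a4@(3,4):1 a5@(0,2):0 a6@(2,5):0 a7@(1,4):0 a8@(2,3):0 a9@(3,5):1 a10@(2,0):1 a11@(2,4):0 a12@(0,4):1
t=2: a0@(3,1):0 a1@(1,2):0 a2@(0,1):0 a3@(0,3):0 a4@(3,4):0 a5@(0,2):0 a6@(2,5):0 a7@(1,4):0 a8@(2,3):0 a9@(3,5):1 a10@(2,0):1 a11@(2,4):0 a12@(0,4):1
t=3: a0@(3,1):0 a1@(1,2):0 a2@(0,1):0 a3@(0,3):0 a4@(3,4):0 a5@(0,2):0 a6@(2,5):0 a7@(1,4):0 a8@(2,3):0 a9@(3,5):1 a10@(2,0):1 a11@(2,4):0 a12@(0,4):0
t=4: a0@(3,1):0 a1@(1,2):0 a2@(0,1):0 a3@(0,3):0 a4@(3,4):0 a5@(0,2):0 a6@(2,5):0 a7@(1,4):0 a8@(2,3):0 a9@(3,5):0 a10@(2,0):1 a11@(2,4):0 a12@(0,4):0
t=5: a0@(3,1):0 a1@(1,2):0 a2@(0,1):0 a3@(0,3):0 a4@(3,4):0 a5@(0,2):0 a6@(2,5):0 a7@(1,4):0 a8@(2,3):0 a9@(3,5):0 a10@(2,0):0 a11@(2,4):0 a12@(0,4):0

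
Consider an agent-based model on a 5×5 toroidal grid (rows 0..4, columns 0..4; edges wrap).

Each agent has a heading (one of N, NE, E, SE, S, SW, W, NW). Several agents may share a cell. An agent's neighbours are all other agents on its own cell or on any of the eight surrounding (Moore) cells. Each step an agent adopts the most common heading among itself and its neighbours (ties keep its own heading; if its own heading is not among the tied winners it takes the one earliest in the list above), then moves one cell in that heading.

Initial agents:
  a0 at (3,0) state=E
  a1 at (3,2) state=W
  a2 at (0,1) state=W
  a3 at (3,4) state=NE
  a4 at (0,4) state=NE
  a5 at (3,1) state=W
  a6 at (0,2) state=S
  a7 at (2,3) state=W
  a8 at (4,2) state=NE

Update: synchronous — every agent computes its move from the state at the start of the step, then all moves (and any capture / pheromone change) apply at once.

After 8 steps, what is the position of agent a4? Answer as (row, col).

t=1: a0@(3,1):E a1@(3,1):W a2@(0,0):W a3@(2,0):NE a4@(4,0):NE a5@(3,0):W a6@(1,2):S a7@(2,2):W a8@(4,1):W
t=2: a0@(3,0):W a1@(3,0):W a2@(0,4):W a3@(2,4):W a4@(4,4):W a5@(3,4):W a6@(2,2):S a7@(2,1):W a8@(4,0):W
t=3: a0@(3,4):W a1@(3,4):W a2@(0,3):W a3@(2,3):W a4@(4,3):W a5@(3,3):W a6@(3,2):S a7@(2,0):W a8@(4,4):W
t=4: a0@(3,3):W a1@(3,3):W a2@(0,2):W a3@(2,2):W a4@(4,2):W a5@(3,2):W a6@(3,1):W a7@(2,4):W a8@(4,3):W
t=5: a0@(3,2):W a1@(3,2):W a2@(0,1):W a3@(2,1):W a4@(4,1):W a5@(3,1):W a6@(3,0):W a7@(2,3):W a8@(4,2):W
t=6: a0@(3,1):W a1@(3,1):W a2@(0,0):W a3@(2,0):W a4@(4,0):W a5@(3,0):W a6@(3,4):W a7@(2,2):W a8@(4,1):W
t=7: a0@(3,0):W a1@(3,0):W a2@(0,4):W a3@(2,4):W a4@(4,4):W a5@(3,4):W a6@(3,3):W a7@(2,1):W a8@(4,0):W
t=8: a0@(3,4):W a1@(3,4):W a2@(0,3):W a3@(2,3):W a4@(4,3):W a5@(3,3):W a6@(3,2):W a7@(2,0):W a8@(4,4):W

(4, 3)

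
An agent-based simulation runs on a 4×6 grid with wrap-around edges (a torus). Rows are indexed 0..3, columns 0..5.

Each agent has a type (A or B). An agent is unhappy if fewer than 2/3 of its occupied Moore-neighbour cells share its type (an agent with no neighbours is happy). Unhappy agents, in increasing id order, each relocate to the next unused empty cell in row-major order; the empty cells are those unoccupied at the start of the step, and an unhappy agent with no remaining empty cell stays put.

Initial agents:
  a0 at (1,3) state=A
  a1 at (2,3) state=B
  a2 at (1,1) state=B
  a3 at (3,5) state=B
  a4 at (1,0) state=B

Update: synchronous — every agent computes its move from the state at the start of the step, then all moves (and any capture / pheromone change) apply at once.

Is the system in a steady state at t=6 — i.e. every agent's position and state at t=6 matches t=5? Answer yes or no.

t=1: a0@(0,0):A a1@(0,1):B a2@(1,1):B a3@(3,5):B a4@(1,0):B
t=2: a0@(0,2):A a1@(0,1):B a2@(1,1):B a3@(0,3):B a4@(1,0):B
t=3: a0@(0,0):A a1@(0,1):B a2@(1,1):B a3@(0,4):B a4@(1,0):B
t=4: a0@(0,2):A a1@(0,1):B a2@(1,1):B a3@(0,4):B a4@(1,0):B
t=5: a0@(0,0):A a1@(0,1):B a2@(1,1):B a3@(0,4):B a4@(1,0):B
t=6: a0@(0,2):A a1@(0,1):B a2@(1,1):B a3@(0,4):B a4@(1,0):B

no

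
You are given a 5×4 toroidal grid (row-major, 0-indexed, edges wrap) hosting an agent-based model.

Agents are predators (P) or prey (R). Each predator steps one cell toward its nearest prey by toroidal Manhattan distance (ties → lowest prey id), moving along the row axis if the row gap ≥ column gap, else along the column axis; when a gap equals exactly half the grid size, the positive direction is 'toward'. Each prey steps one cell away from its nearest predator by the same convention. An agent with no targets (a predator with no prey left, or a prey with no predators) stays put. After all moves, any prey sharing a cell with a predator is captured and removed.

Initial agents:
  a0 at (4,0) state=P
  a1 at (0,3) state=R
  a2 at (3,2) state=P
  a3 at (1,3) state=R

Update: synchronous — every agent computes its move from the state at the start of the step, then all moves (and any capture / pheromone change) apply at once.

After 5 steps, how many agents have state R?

2

t=1: a0@(0,0):P a1@(1,3):R a2@(4,2):P a3@(2,3):R
t=2: a0@(1,0):P a1@(2,3):R a2@(0,2):P a3@(3,3):R
t=3: a0@(2,0):P a1@(3,3):R a2@(1,2):P a3@(4,3):R
t=4: a0@(3,0):P a1@(4,3):R a2@(2,2):P a3@(0,3):R
t=5: a0@(4,0):P a1@(0,3):R a2@(3,2):P a3@(1,3):R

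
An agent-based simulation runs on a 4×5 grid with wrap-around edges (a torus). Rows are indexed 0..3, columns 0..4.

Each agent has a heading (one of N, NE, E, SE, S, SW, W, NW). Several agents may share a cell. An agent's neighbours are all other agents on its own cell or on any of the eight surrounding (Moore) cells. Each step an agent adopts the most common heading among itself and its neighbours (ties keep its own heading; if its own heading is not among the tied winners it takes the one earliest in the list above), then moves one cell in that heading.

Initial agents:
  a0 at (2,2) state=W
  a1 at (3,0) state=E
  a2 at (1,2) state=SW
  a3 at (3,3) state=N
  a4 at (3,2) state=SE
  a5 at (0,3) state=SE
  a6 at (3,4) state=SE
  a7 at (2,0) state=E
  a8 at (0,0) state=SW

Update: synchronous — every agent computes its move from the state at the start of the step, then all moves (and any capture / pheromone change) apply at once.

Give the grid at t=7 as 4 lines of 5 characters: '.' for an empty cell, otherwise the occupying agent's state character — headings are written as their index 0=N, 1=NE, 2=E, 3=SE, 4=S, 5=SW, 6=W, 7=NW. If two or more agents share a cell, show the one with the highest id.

t=1: a0@(2,1):W a1@(3,1):E a2@(2,1):SW a3@(0,4):SE a4@(0,3):SE a5@(1,4):SE a6@(0,0):SE a7@(2,1):E a8@(1,4):SW
t=2: a0@(2,2):E a1@(3,2):E a2@(2,2):E a3@(1,0):SE a4@(1,4):SE a5@(2,0):SE a6@(1,1):SE a7@(2,2):E a8@(2,0):SE
t=3: a0@(2,3):E a1@(3,3):E a2@(2,3):E a3@(2,1):SE a4@(2,0):SE a5@(3,1):SE a6@(2,2):SE a7@(2,3):E a8@(3,1):SE
t=4: a0@(2,4):E a1@(3,4):E a2@(2,4):E a3@(3,2):SE a4@(3,1):SE a5@(0,2):SE a6@(3,3):SE a7@(2,4):E a8@(0,2):SE
t=5: a0@(2,0):E a1@(3,0):E a2@(2,0):E a3@(0,3):SE a4@(0,2):SE a5@(1,3):SE a6@(0,4):SE a7@(2,0):E a8@(1,3):SE
t=6: a0@(2,1):E a1@(3,1):E a2@(2,1):E a3@(1,4):SE a4@(1,3):SE a5@(2,4):SE a6@(1,0):SE a7@(2,1):E a8@(2,4):SE
t=7: a0@(2,2):E a1@(3,2):E a2@(2,2):E a3@(2,0):SE a4@(2,4):SE a5@(3,0):SE a6@(2,1):SE a7@(2,2):E a8@(3,0):SE

.....
.....
332.3
3.2..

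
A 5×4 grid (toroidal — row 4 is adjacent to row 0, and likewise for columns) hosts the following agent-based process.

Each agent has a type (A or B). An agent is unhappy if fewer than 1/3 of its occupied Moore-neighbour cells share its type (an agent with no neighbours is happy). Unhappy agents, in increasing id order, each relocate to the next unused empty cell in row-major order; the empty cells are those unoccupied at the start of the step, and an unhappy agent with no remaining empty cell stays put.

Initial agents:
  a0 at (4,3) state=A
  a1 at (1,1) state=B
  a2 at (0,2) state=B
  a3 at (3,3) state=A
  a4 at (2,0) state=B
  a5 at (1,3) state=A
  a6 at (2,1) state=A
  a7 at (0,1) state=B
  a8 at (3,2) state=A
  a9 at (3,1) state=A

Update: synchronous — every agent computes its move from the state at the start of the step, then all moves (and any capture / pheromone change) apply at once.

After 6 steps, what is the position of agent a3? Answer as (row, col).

(3, 3)

t=1: a0@(4,3):A a1@(1,1):B a2@(0,2):B a3@(3,3):A a4@(0,0):B a5@(0,3):A a6@(2,1):A a7@(0,1):B a8@(3,2):A a9@(3,1):A
t=2: (unchanged — steady state)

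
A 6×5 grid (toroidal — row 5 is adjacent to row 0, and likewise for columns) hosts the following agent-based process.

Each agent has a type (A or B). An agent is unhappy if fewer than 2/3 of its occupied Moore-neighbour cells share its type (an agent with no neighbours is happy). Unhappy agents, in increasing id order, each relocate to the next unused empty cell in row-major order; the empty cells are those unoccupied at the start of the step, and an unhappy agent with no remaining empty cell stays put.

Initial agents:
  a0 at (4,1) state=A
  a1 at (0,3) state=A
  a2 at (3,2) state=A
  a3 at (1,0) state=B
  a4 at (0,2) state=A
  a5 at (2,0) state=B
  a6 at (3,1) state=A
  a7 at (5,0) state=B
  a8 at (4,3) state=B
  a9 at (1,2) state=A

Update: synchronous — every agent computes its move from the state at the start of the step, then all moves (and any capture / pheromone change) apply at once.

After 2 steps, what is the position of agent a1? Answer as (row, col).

t=1: a0@(4,1):A a1@(0,3):A a2@(3,2):A a3@(1,0):B a4@(0,2):A a5@(0,0):B a6@(3,1):A a7@(0,1):B a8@(0,4):B a9@(1,2):A
t=2: a0@(4,1):A a1@(0,3):A a2@(3,2):A a3@(1,0):B a4@(0,2):A a5@(0,0):B a6@(3,1):A a7@(1,1):B a8@(0,4):B a9@(1,2):A

(0, 3)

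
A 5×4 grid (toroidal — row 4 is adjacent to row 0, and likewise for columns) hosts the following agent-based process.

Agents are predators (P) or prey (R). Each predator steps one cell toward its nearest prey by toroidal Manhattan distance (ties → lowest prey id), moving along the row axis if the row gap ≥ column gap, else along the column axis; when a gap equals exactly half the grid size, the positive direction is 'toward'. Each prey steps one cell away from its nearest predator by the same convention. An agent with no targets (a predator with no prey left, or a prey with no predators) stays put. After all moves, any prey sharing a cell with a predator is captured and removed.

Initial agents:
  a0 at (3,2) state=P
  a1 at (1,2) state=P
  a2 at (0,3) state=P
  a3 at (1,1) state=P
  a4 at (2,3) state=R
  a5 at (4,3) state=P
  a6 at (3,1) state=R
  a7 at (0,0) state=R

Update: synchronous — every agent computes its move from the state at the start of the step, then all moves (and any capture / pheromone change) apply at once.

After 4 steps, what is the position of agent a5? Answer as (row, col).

(4, 3)

t=1: a0@(3,1):P a1@(2,2):P a2@(0,0):P a3@(2,1):P a4@(1,3):R a5@(3,3):P a6@(3,0):R a7@(0,1):R
t=2: a0@(3,0):P a1@(1,2):P a2@(0,1):P a3@(3,1):P a4@(0,3):R a5@(3,0):P a6@(3,3):R a7@(0,2):R
t=3: a0@(3,3):P a1@(0,2):P a2@(0,2):P a3@(3,2):P a4@(4,3):R a5@(3,3):P a7@(4,2):R
t=4: a0@(4,3):P a1@(4,2):P a2@(4,2):P a3@(4,2):P a4@(0,3):R a5@(4,3):P a7@(3,2):R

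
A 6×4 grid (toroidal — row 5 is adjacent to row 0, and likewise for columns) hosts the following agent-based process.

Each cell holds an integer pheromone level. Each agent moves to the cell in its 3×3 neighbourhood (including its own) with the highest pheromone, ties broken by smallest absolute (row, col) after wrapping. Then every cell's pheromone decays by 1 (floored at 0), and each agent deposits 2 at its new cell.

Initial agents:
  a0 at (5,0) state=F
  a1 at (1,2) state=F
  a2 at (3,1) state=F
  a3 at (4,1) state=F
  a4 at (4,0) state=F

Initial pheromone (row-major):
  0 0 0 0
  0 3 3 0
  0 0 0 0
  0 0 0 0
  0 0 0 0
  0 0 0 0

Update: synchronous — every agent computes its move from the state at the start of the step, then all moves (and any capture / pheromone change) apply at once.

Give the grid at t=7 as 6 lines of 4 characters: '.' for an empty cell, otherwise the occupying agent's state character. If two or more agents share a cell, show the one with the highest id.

....
.F..
....
F...
....
....

t=1: a0@(0,0) a1@(1,1) a2@(2,0) a3@(3,0) a4@(3,0) | pheromone: 2 0 0 0 / 0 4 2 0 / 2 0 0 0 / 4 0 0 0 / 0 0 0 0 / 0 0 0 0
t=2: a0@(1,1) a1@(1,1) a2@(1,1) a3@(3,0) a4@(3,0) | pheromone: 1 0 0 0 / 0 9 1 0 / 1 0 0 0 / 7 0 0 0 / 0 0 0 0 / 0 0 0 0
t=3: a0@(1,1) a1@(1,1) a2@(1,1) a3@(3,0) a4@(3,0) | pheromone: 0 0 0 0 / 0 14 0 0 / 0 0 0 0 / 10 0 0 0 / 0 0 0 0 / 0 0 0 0
t=4: a0@(1,1) a1@(1,1) a2@(1,1) a3@(3,0) a4@(3,0) | pheromone: 0 0 0 0 / 0 19 0 0 / 0 0 0 0 / 13 0 0 0 / 0 0 0 0 / 0 0 0 0
t=5: a0@(1,1) a1@(1,1) a2@(1,1) a3@(3,0) a4@(3,0) | pheromone: 0 0 0 0 / 0 24 0 0 / 0 0 0 0 / 16 0 0 0 / 0 0 0 0 / 0 0 0 0
t=6: a0@(1,1) a1@(1,1) a2@(1,1) a3@(3,0) a4@(3,0) | pheromone: 0 0 0 0 / 0 29 0 0 / 0 0 0 0 / 19 0 0 0 / 0 0 0 0 / 0 0 0 0
t=7: a0@(1,1) a1@(1,1) a2@(1,1) a3@(3,0) a4@(3,0) | pheromone: 0 0 0 0 / 0 34 0 0 / 0 0 0 0 / 22 0 0 0 / 0 0 0 0 / 0 0 0 0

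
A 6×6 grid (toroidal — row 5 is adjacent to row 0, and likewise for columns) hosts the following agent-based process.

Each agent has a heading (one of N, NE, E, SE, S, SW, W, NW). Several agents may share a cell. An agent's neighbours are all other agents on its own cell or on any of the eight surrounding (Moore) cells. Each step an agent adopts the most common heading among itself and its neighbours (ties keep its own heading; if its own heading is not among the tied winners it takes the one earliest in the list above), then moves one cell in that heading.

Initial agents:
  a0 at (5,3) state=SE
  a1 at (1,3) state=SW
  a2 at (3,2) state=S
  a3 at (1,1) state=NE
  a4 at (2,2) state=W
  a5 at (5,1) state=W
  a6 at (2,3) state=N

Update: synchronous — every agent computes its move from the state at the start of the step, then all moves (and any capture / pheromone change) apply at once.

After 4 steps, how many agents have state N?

t=1: a0@(0,4):SE a1@(2,2):SW a2@(4,2):S a3@(0,2):NE a4@(2,1):W a5@(5,0):W a6@(1,3):N
t=2: a0@(1,5):SE a1@(3,1):SW a2@(5,2):S a3@(5,3):NE a4@(2,0):W a5@(5,5):W a6@(0,3):N
t=3: a0@(2,0):SE a1@(4,0):SW a2@(0,2):S a3@(4,4):NE a4@(2,5):W a5@(5,4):W a6@(5,3):N
t=4: a0@(3,1):SE a1@(5,5):SW a2@(1,2):S a3@(3,5):NE a4@(2,4):W a5@(5,3):W a6@(4,3):N

1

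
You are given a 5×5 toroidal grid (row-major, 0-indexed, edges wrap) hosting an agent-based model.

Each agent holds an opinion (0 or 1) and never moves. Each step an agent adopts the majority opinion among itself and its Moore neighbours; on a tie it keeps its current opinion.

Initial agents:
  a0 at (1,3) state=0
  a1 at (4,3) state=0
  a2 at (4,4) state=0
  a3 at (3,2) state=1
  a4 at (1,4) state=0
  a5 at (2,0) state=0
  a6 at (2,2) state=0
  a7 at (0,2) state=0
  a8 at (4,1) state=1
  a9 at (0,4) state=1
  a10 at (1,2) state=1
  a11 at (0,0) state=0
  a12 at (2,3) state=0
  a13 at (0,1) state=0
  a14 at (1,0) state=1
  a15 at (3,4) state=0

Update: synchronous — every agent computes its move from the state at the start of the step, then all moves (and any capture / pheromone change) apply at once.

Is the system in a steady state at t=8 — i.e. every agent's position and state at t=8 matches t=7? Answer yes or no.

t=1: a0@(1,3):0 a1@(4,3):0 a2@(4,4):0 a3@(3,2):0 a4@(1,4):0 a5@(2,0):0 a6@(2,2):0 a7@(0,2):0 a8@(4,1):0 a9@(0,4):0 a10@(1,2):0 a11@(0,0):0 a12@(2,3):0 a13@(0,1):0 a14@(1,0):0 a15@(3,4):0
t=2: (unchanged — steady state)

yes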